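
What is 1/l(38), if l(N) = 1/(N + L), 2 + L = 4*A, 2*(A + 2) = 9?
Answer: 46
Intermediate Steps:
A = 5/2 (A = -2 + (½)*9 = -2 + 9/2 = 5/2 ≈ 2.5000)
L = 8 (L = -2 + 4*(5/2) = -2 + 10 = 8)
l(N) = 1/(8 + N) (l(N) = 1/(N + 8) = 1/(8 + N))
1/l(38) = 1/(1/(8 + 38)) = 1/(1/46) = 46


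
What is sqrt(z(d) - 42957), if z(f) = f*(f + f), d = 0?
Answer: 3*I*sqrt(4773) ≈ 207.26*I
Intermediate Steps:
z(f) = 2*f**2 (z(f) = f*(2*f) = 2*f**2)
sqrt(z(d) - 42957) = sqrt(2*0**2 - 42957) = sqrt(2*0 - 42957) = sqrt(0 - 42957) = sqrt(-42957) = 3*I*sqrt(4773)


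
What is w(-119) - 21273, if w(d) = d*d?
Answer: -7112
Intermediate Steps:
w(d) = d²
w(-119) - 21273 = (-119)² - 21273 = 14161 - 21273 = -7112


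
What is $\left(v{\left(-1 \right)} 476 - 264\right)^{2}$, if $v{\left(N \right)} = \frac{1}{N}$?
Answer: $547600$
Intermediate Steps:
$\left(v{\left(-1 \right)} 476 - 264\right)^{2} = \left(\frac{1}{-1} \cdot 476 - 264\right)^{2} = \left(\left(-1\right) 476 - 264\right)^{2} = \left(-476 - 264\right)^{2} = \left(-740\right)^{2} = 547600$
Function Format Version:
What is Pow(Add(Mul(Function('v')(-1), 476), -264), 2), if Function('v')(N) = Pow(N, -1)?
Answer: 547600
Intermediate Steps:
Pow(Add(Mul(Function('v')(-1), 476), -264), 2) = Pow(Add(Mul(Pow(-1, -1), 476), -264), 2) = Pow(Add(Mul(-1, 476), -264), 2) = Pow(Add(-476, -264), 2) = Pow(-740, 2) = 547600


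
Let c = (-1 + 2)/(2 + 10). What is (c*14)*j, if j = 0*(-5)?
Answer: 0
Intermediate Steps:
c = 1/12 ≈ 0.083333
j = 0
(c*14)*j = ((1/12)*14)*0 = (7/6)*0 = 0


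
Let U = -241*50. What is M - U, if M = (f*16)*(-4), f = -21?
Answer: 13394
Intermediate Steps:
U = -12050
M = 1344 (M = -21*16*(-4) = -336*(-4) = 1344)
M - U = 1344 - 1*(-12050) = 1344 + 12050 = 13394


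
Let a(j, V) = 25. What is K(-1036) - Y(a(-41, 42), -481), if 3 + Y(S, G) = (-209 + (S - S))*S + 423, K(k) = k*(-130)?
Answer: 139485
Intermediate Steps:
K(k) = -130*k
Y(S, G) = 420 - 209*S (Y(S, G) = -3 + ((-209 + (S - S))*S + 423) = -3 + ((-209 + 0)*S + 423) = -3 + (-209*S + 423) = -3 + (423 - 209*S) = 420 - 209*S)
K(-1036) - Y(a(-41, 42), -481) = -130*(-1036) - (420 - 209*25) = 134680 - (420 - 5225) = 134680 - 1*(-4805) = 134680 + 4805 = 139485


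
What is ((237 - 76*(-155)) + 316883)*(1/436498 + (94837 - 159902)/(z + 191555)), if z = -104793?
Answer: -179634146720600/728296913 ≈ -2.4665e+5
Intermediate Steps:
((237 - 76*(-155)) + 316883)*(1/436498 + (94837 - 159902)/(z + 191555)) = ((237 - 76*(-155)) + 316883)*(1/436498 + (94837 - 159902)/(-104793 + 191555)) = ((237 + 11780) + 316883)*(1/436498 - 65065/86762) = (12017 + 316883)*(1/436498 - 65065*1/86762) = 328900*(1/436498 - 5005/6674) = 328900*(-546166454/728296913) = -179634146720600/728296913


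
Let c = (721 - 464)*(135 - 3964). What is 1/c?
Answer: -1/984053 ≈ -1.0162e-6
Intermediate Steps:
c = -984053 (c = 257*(-3829) = -984053)
1/c = 1/(-984053) = -1/984053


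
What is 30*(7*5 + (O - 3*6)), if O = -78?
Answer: -1830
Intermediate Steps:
30*(7*5 + (O - 3*6)) = 30*(7*5 + (-78 - 3*6)) = 30*(35 + (-78 - 18)) = 30*(35 - 96) = 30*(-61) = -1830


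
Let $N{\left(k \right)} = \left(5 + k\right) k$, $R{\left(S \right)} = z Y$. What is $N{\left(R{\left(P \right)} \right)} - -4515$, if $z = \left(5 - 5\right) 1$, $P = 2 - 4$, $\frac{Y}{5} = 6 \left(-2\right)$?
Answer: $4515$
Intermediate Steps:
$Y = -60$ ($Y = 5 \cdot 6 \left(-2\right) = 5 \left(-12\right) = -60$)
$P = -2$
$z = 0$ ($z = 0 \cdot 1 = 0$)
$R{\left(S \right)} = 0$ ($R{\left(S \right)} = 0 \left(-60\right) = 0$)
$N{\left(k \right)} = k \left(5 + k\right)$
$N{\left(R{\left(P \right)} \right)} - -4515 = 0 \left(5 + 0\right) - -4515 = 0 \cdot 5 + 4515 = 0 + 4515 = 4515$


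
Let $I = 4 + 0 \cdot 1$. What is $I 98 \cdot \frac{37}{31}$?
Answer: $\frac{14504}{31} \approx 467.87$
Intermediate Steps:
$I = 4$ ($I = 4 + 0 = 4$)
$I 98 \cdot \frac{37}{31} = 4 \cdot 98 \cdot \frac{37}{31} = 392 \cdot 37 \cdot \frac{1}{31} = 392 \cdot \frac{37}{31} = \frac{14504}{31}$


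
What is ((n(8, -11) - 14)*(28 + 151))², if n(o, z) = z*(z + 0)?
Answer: 366837409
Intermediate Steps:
n(o, z) = z² (n(o, z) = z*z = z²)
((n(8, -11) - 14)*(28 + 151))² = (((-11)² - 14)*(28 + 151))² = ((121 - 14)*179)² = (107*179)² = 19153² = 366837409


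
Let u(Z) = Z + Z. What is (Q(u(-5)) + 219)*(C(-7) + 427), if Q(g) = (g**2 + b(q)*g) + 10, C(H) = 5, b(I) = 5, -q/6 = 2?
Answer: 120528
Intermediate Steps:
q = -12 (q = -6*2 = -12)
u(Z) = 2*Z
Q(g) = 10 + g**2 + 5*g (Q(g) = (g**2 + 5*g) + 10 = 10 + g**2 + 5*g)
(Q(u(-5)) + 219)*(C(-7) + 427) = ((10 + (2*(-5))**2 + 5*(2*(-5))) + 219)*(5 + 427) = ((10 + (-10)**2 + 5*(-10)) + 219)*432 = ((10 + 100 - 50) + 219)*432 = (60 + 219)*432 = 279*432 = 120528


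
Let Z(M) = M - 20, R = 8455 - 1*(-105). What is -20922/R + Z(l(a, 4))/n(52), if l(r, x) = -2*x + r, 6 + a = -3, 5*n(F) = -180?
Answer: -54559/38520 ≈ -1.4164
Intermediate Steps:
n(F) = -36 (n(F) = (1/5)*(-180) = -36)
a = -9 (a = -6 - 3 = -9)
l(r, x) = r - 2*x
R = 8560 (R = 8455 + 105 = 8560)
Z(M) = -20 + M
-20922/R + Z(l(a, 4))/n(52) = -20922/8560 + (-20 + (-9 - 2*4))/(-36) = -20922*1/8560 + (-20 + (-9 - 8))*(-1/36) = -10461/4280 + (-20 - 17)*(-1/36) = -10461/4280 - 37*(-1/36) = -10461/4280 + 37/36 = -54559/38520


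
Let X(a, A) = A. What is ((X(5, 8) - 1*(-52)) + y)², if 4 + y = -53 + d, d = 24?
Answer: 729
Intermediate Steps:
y = -33 (y = -4 + (-53 + 24) = -4 - 29 = -33)
((X(5, 8) - 1*(-52)) + y)² = ((8 - 1*(-52)) - 33)² = ((8 + 52) - 33)² = (60 - 33)² = 27² = 729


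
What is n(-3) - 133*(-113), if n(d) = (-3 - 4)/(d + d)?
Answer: 90181/6 ≈ 15030.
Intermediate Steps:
n(d) = -7/(2*d) (n(d) = -7*1/(2*d) = -7/(2*d))
n(-3) - 133*(-113) = -7/2/(-3) - 133*(-113) = -7/2*(-⅓) + 15029 = 7/6 + 15029 = 90181/6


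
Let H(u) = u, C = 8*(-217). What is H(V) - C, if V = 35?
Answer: 1771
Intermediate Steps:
C = -1736
H(V) - C = 35 - 1*(-1736) = 35 + 1736 = 1771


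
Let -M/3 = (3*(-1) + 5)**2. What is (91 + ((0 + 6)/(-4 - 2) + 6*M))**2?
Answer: 324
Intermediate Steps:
M = -12 (M = -3*(3*(-1) + 5)**2 = -3*(-3 + 5)**2 = -3*2**2 = -3*4 = -12)
(91 + ((0 + 6)/(-4 - 2) + 6*M))**2 = (91 + ((0 + 6)/(-4 - 2) + 6*(-12)))**2 = (91 + (6/(-6) - 72))**2 = (91 + (6*(-1/6) - 72))**2 = (91 + (-1 - 72))**2 = (91 - 73)**2 = 18**2 = 324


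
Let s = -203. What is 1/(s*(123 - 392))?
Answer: 1/54607 ≈ 1.8313e-5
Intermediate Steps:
1/(s*(123 - 392)) = 1/(-203*(123 - 392)) = 1/(-203*(-269)) = 1/54607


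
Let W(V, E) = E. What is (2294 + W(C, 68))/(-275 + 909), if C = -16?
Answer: 1181/317 ≈ 3.7256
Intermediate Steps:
(2294 + W(C, 68))/(-275 + 909) = (2294 + 68)/(-275 + 909) = 2362/634 = 2362*(1/634) = 1181/317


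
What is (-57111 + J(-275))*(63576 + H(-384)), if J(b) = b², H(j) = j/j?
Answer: 1177064578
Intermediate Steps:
H(j) = 1
(-57111 + J(-275))*(63576 + H(-384)) = (-57111 + (-275)²)*(63576 + 1) = (-57111 + 75625)*63577 = 18514*63577 = 1177064578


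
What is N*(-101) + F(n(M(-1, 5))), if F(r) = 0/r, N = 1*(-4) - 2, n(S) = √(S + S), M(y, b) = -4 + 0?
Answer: 606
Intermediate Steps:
M(y, b) = -4
n(S) = √2*√S (n(S) = √(2*S) = √2*√S)
N = -6 (N = -4 - 2 = -6)
F(r) = 0
N*(-101) + F(n(M(-1, 5))) = -6*(-101) + 0 = 606 + 0 = 606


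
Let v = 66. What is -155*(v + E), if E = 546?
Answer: -94860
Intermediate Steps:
-155*(v + E) = -155*(66 + 546) = -155*612 = -94860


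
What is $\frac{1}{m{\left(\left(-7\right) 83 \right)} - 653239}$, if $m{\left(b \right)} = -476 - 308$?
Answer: $- \frac{1}{654023} \approx -1.529 \cdot 10^{-6}$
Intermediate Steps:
$m{\left(b \right)} = -784$
$\frac{1}{m{\left(\left(-7\right) 83 \right)} - 653239} = \frac{1}{-784 - 653239} = \frac{1}{-654023} = - \frac{1}{654023}$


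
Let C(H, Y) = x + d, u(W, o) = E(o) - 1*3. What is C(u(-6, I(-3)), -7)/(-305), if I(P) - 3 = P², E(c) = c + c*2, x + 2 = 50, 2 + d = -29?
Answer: -17/305 ≈ -0.055738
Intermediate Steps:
d = -31 (d = -2 - 29 = -31)
x = 48 (x = -2 + 50 = 48)
E(c) = 3*c (E(c) = c + 2*c = 3*c)
I(P) = 3 + P²
u(W, o) = -3 + 3*o (u(W, o) = 3*o - 1*3 = 3*o - 3 = -3 + 3*o)
C(H, Y) = 17 (C(H, Y) = 48 - 31 = 17)
C(u(-6, I(-3)), -7)/(-305) = 17/(-305) = 17*(-1/305) = -17/305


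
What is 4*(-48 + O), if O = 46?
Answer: -8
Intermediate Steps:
4*(-48 + O) = 4*(-48 + 46) = 4*(-2) = -8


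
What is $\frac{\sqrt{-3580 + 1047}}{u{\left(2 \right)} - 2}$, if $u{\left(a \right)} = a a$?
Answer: $\frac{i \sqrt{2533}}{2} \approx 25.164 i$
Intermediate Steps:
$u{\left(a \right)} = a^{2}$
$\frac{\sqrt{-3580 + 1047}}{u{\left(2 \right)} - 2} = \frac{\sqrt{-3580 + 1047}}{2^{2} - 2} = \frac{\sqrt{-2533}}{4 - 2} = \frac{i \sqrt{2533}}{2}$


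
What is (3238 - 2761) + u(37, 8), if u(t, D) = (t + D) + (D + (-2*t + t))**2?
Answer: 1363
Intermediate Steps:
u(t, D) = D + t + (D - t)**2 (u(t, D) = (D + t) + (D - t)**2 = D + t + (D - t)**2)
(3238 - 2761) + u(37, 8) = (3238 - 2761) + (8 + 37 + (8 - 1*37)**2) = 477 + (8 + 37 + (8 - 37)**2) = 477 + (8 + 37 + (-29)**2) = 477 + (8 + 37 + 841) = 477 + 886 = 1363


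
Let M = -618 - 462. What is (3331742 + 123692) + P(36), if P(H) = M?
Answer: 3454354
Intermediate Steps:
M = -1080
P(H) = -1080
(3331742 + 123692) + P(36) = (3331742 + 123692) - 1080 = 3455434 - 1080 = 3454354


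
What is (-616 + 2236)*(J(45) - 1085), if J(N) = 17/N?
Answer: -1757088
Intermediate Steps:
(-616 + 2236)*(J(45) - 1085) = (-616 + 2236)*(17/45 - 1085) = 1620*(17*(1/45) - 1085) = 1620*(17/45 - 1085) = 1620*(-48808/45) = -1757088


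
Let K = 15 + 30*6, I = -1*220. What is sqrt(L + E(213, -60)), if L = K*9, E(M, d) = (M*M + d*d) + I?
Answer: 2*sqrt(12626) ≈ 224.73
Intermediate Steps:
I = -220
K = 195 (K = 15 + 180 = 195)
E(M, d) = -220 + M**2 + d**2 (E(M, d) = (M*M + d*d) - 220 = (M**2 + d**2) - 220 = -220 + M**2 + d**2)
L = 1755 (L = 195*9 = 1755)
sqrt(L + E(213, -60)) = sqrt(1755 + (-220 + 213**2 + (-60)**2)) = sqrt(1755 + (-220 + 45369 + 3600)) = sqrt(1755 + 48749) = sqrt(50504) = 2*sqrt(12626)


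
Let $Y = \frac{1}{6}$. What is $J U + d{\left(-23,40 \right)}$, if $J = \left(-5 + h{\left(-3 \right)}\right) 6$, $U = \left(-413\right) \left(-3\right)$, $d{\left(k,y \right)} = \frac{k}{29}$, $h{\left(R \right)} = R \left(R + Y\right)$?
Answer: $\frac{754528}{29} \approx 26018.0$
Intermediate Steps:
$Y = \frac{1}{6} \approx 0.16667$
$h{\left(R \right)} = R \left(\frac{1}{6} + R\right)$ ($h{\left(R \right)} = R \left(R + \frac{1}{6}\right) = R \left(\frac{1}{6} + R\right)$)
$d{\left(k,y \right)} = \frac{k}{29}$ ($d{\left(k,y \right)} = k \frac{1}{29} = \frac{k}{29}$)
$U = 1239$
$J = 21$ ($J = \left(-5 - 3 \left(\frac{1}{6} - 3\right)\right) 6 = \left(-5 - - \frac{17}{2}\right) 6 = \left(-5 + \frac{17}{2}\right) 6 = \frac{7}{2} \cdot 6 = 21$)
$J U + d{\left(-23,40 \right)} = 21 \cdot 1239 + \frac{1}{29} \left(-23\right) = 26019 - \frac{23}{29} = \frac{754528}{29}$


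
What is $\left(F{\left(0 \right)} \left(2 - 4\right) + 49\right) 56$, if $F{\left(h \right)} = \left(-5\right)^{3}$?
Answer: $16744$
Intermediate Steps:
$F{\left(h \right)} = -125$
$\left(F{\left(0 \right)} \left(2 - 4\right) + 49\right) 56 = \left(- 125 \left(2 - 4\right) + 49\right) 56 = \left(\left(-125\right) \left(-2\right) + 49\right) 56 = \left(250 + 49\right) 56 = 299 \cdot 56 = 16744$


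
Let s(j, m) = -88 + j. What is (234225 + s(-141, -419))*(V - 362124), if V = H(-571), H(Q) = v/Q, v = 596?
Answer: -48384148506400/571 ≈ -8.4736e+10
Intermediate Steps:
H(Q) = 596/Q
V = -596/571 (V = 596/(-571) = 596*(-1/571) = -596/571 ≈ -1.0438)
(234225 + s(-141, -419))*(V - 362124) = (234225 + (-88 - 141))*(-596/571 - 362124) = (234225 - 229)*(-206773400/571) = 233996*(-206773400/571) = -48384148506400/571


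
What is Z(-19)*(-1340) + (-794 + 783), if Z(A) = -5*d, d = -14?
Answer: -93811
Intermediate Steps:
Z(A) = 70 (Z(A) = -5*(-14) = 70)
Z(-19)*(-1340) + (-794 + 783) = 70*(-1340) + (-794 + 783) = -93800 - 11 = -93811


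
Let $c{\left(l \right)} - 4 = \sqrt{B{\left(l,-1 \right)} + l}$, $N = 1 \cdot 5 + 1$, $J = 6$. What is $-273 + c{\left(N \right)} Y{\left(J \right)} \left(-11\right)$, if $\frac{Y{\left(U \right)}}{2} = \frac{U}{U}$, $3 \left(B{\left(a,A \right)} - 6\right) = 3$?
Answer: $-361 - 22 \sqrt{13} \approx -440.32$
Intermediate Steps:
$B{\left(a,A \right)} = 7$ ($B{\left(a,A \right)} = 6 + \frac{1}{3} \cdot 3 = 6 + 1 = 7$)
$Y{\left(U \right)} = 2$ ($Y{\left(U \right)} = 2 \frac{U}{U} = 2 \cdot 1 = 2$)
$N = 6$ ($N = 5 + 1 = 6$)
$c{\left(l \right)} = 4 + \sqrt{7 + l}$
$-273 + c{\left(N \right)} Y{\left(J \right)} \left(-11\right) = -273 + \left(4 + \sqrt{7 + 6}\right) 2 \left(-11\right) = -273 + \left(4 + \sqrt{13}\right) \left(-22\right) = -273 - \left(88 + 22 \sqrt{13}\right) = -361 - 22 \sqrt{13}$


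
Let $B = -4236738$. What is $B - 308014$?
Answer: $-4544752$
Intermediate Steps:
$B - 308014 = -4236738 - 308014 = -4544752$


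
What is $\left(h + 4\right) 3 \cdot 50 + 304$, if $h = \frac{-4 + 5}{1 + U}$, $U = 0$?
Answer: $1054$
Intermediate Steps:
$h = 1$ ($h = \frac{-4 + 5}{1 + 0} = 1 \cdot 1^{-1} = 1 \cdot 1 = 1$)
$\left(h + 4\right) 3 \cdot 50 + 304 = \left(1 + 4\right) 3 \cdot 50 + 304 = 5 \cdot 3 \cdot 50 + 304 = 15 \cdot 50 + 304 = 750 + 304 = 1054$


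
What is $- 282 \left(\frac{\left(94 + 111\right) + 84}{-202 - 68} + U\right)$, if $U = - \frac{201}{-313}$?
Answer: $\frac{1700789}{14085} \approx 120.75$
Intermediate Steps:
$U = \frac{201}{313}$ ($U = \left(-201\right) \left(- \frac{1}{313}\right) = \frac{201}{313} \approx 0.64217$)
$- 282 \left(\frac{\left(94 + 111\right) + 84}{-202 - 68} + U\right) = - 282 \left(\frac{\left(94 + 111\right) + 84}{-202 - 68} + \frac{201}{313}\right) = - 282 \left(\frac{205 + 84}{-270} + \frac{201}{313}\right) = - 282 \left(289 \left(- \frac{1}{270}\right) + \frac{201}{313}\right) = - 282 \left(- \frac{289}{270} + \frac{201}{313}\right) = \left(-282\right) \left(- \frac{36187}{84510}\right) = \frac{1700789}{14085}$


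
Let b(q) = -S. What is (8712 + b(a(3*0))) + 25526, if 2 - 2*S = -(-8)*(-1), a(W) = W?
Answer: 34233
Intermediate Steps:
S = 5 (S = 1 - (-1)*(-8*(-1))/2 = 1 - (-1)*8/2 = 1 - 1/2*(-8) = 1 + 4 = 5)
b(q) = -5 (b(q) = -1*5 = -5)
(8712 + b(a(3*0))) + 25526 = (8712 - 5) + 25526 = 8707 + 25526 = 34233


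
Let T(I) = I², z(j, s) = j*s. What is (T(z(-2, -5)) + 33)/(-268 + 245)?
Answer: -133/23 ≈ -5.7826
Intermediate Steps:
(T(z(-2, -5)) + 33)/(-268 + 245) = ((-2*(-5))² + 33)/(-268 + 245) = (10² + 33)/(-23) = (100 + 33)*(-1/23) = 133*(-1/23) = -133/23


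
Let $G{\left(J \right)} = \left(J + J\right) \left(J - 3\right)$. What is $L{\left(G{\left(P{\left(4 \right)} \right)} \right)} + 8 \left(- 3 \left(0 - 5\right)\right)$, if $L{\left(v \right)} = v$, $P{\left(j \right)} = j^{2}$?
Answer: $536$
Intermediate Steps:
$G{\left(J \right)} = 2 J \left(-3 + J\right)$
$L{\left(G{\left(P{\left(4 \right)} \right)} \right)} + 8 \left(- 3 \left(0 - 5\right)\right) = 2 \cdot 4^{2} \left(-3 + 4^{2}\right) + 8 \left(- 3 \left(0 - 5\right)\right) = 2 \cdot 16 \left(-3 + 16\right) + 8 \left(\left(-3\right) \left(-5\right)\right) = 2 \cdot 16 \cdot 13 + 8 \cdot 15 = 416 + 120 = 536$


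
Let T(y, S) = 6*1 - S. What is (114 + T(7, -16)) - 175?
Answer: -39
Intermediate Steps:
T(y, S) = 6 - S
(114 + T(7, -16)) - 175 = (114 + (6 - 1*(-16))) - 175 = (114 + (6 + 16)) - 175 = (114 + 22) - 175 = 136 - 175 = -39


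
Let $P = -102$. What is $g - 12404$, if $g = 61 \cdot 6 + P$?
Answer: $-12140$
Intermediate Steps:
$g = 264$ ($g = 61 \cdot 6 - 102 = 366 - 102 = 264$)
$g - 12404 = 264 - 12404 = -12140$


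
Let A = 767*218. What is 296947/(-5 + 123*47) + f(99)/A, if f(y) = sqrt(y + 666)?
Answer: 296947/5776 + 3*sqrt(85)/167206 ≈ 51.411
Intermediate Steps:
f(y) = sqrt(666 + y)
A = 167206
296947/(-5 + 123*47) + f(99)/A = 296947/(-5 + 123*47) + sqrt(666 + 99)/167206 = 296947/(-5 + 5781) + sqrt(765)*(1/167206) = 296947/5776 + (3*sqrt(85))*(1/167206) = 296947*(1/5776) + 3*sqrt(85)/167206 = 296947/5776 + 3*sqrt(85)/167206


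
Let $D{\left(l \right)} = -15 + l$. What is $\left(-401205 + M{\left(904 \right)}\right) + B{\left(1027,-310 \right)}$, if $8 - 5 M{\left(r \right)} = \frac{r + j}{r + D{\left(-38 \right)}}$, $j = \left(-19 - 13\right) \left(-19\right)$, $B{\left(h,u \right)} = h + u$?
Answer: $- \frac{1704071144}{4255} \approx -4.0049 \cdot 10^{5}$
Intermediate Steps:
$j = 608$ ($j = \left(-32\right) \left(-19\right) = 608$)
$M{\left(r \right)} = \frac{8}{5} - \frac{608 + r}{5 \left(-53 + r\right)}$ ($M{\left(r \right)} = \frac{8}{5} - \frac{\left(r + 608\right) \frac{1}{r - 53}}{5} = \frac{8}{5} - \frac{\left(608 + r\right) \frac{1}{r - 53}}{5} = \frac{8}{5} - \frac{\left(608 + r\right) \frac{1}{-53 + r}}{5} = \frac{8}{5} - \frac{\frac{1}{-53 + r} \left(608 + r\right)}{5} = \frac{8}{5} - \frac{608 + r}{5 \left(-53 + r\right)}$)
$\left(-401205 + M{\left(904 \right)}\right) + B{\left(1027,-310 \right)} = \left(-401205 + \frac{-1032 + 7 \cdot 904}{5 \left(-53 + 904\right)}\right) + \left(1027 - 310\right) = \left(-401205 + \frac{-1032 + 6328}{5 \cdot 851}\right) + 717 = \left(-401205 + \frac{1}{5} \cdot \frac{1}{851} \cdot 5296\right) + 717 = \left(-401205 + \frac{5296}{4255}\right) + 717 = - \frac{1707121979}{4255} + 717 = - \frac{1704071144}{4255}$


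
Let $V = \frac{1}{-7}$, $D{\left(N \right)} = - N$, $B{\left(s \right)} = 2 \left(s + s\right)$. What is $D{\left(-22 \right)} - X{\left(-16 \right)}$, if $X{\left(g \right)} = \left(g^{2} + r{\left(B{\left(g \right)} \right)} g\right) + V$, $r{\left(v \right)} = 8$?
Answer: $- \frac{741}{7} \approx -105.86$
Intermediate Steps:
$B{\left(s \right)} = 4 s$ ($B{\left(s \right)} = 2 \cdot 2 s = 4 s$)
$V = - \frac{1}{7} \approx -0.14286$
$X{\left(g \right)} = - \frac{1}{7} + g^{2} + 8 g$ ($X{\left(g \right)} = \left(g^{2} + 8 g\right) - \frac{1}{7} = - \frac{1}{7} + g^{2} + 8 g$)
$D{\left(-22 \right)} - X{\left(-16 \right)} = \left(-1\right) \left(-22\right) - \left(- \frac{1}{7} + \left(-16\right)^{2} + 8 \left(-16\right)\right) = 22 - \left(- \frac{1}{7} + 256 - 128\right) = 22 - \frac{895}{7} = - \frac{741}{7}$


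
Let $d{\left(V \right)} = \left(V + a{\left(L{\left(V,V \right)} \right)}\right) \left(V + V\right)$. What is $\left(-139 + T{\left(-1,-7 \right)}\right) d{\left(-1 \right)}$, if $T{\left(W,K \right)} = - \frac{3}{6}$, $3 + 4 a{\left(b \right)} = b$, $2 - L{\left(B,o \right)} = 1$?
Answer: $- \frac{837}{2} \approx -418.5$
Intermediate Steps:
$L{\left(B,o \right)} = 1$ ($L{\left(B,o \right)} = 2 - 1 = 1$)
$a{\left(b \right)} = - \frac{3}{4} + \frac{b}{4}$
$T{\left(W,K \right)} = - \frac{1}{2}$ ($T{\left(W,K \right)} = \left(-3\right) \frac{1}{6} = - \frac{1}{2}$)
$d{\left(V \right)} = 2 V \left(- \frac{1}{2} + V\right)$ ($d{\left(V \right)} = \left(V + \left(- \frac{3}{4} + \frac{1}{4} \cdot 1\right)\right) \left(V + V\right) = \left(V + \left(- \frac{3}{4} + \frac{1}{4}\right)\right) 2 V = \left(V - \frac{1}{2}\right) 2 V = \left(- \frac{1}{2} + V\right) 2 V = 2 V \left(- \frac{1}{2} + V\right)$)
$\left(-139 + T{\left(-1,-7 \right)}\right) d{\left(-1 \right)} = \left(-139 - \frac{1}{2}\right) \left(- (-1 + 2 \left(-1\right))\right) = - \frac{279 \left(- (-1 - 2)\right)}{2} = - \frac{279 \left(\left(-1\right) \left(-3\right)\right)}{2} = \left(- \frac{279}{2}\right) 3 = - \frac{837}{2}$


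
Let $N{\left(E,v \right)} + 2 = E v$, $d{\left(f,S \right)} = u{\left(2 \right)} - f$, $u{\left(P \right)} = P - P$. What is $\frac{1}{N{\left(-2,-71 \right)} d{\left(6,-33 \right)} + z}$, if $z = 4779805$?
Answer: $\frac{1}{4778965} \approx 2.0925 \cdot 10^{-7}$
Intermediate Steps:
$u{\left(P \right)} = 0$
$d{\left(f,S \right)} = - f$ ($d{\left(f,S \right)} = 0 - f = - f$)
$N{\left(E,v \right)} = -2 + E v$
$\frac{1}{N{\left(-2,-71 \right)} d{\left(6,-33 \right)} + z} = \frac{1}{\left(-2 - -142\right) \left(\left(-1\right) 6\right) + 4779805} = \frac{1}{\left(-2 + 142\right) \left(-6\right) + 4779805} = \frac{1}{140 \left(-6\right) + 4779805} = \frac{1}{-840 + 4779805} = \frac{1}{4778965}$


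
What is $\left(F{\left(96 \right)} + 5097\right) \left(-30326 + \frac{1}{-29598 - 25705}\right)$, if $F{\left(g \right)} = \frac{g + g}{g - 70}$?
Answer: $- \frac{111288570818103}{718939} \approx -1.548 \cdot 10^{8}$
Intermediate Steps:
$F{\left(g \right)} = \frac{2 g}{-70 + g}$
$\left(F{\left(96 \right)} + 5097\right) \left(-30326 + \frac{1}{-29598 - 25705}\right) = \left(2 \cdot 96 \frac{1}{-70 + 96} + 5097\right) \left(-30326 + \frac{1}{-29598 - 25705}\right) = \left(2 \cdot 96 \cdot \frac{1}{26} + 5097\right) \left(-30326 + \frac{1}{-55303}\right) = \left(2 \cdot 96 \cdot \frac{1}{26} + 5097\right) \left(-30326 - \frac{1}{55303}\right) = \left(\frac{96}{13} + 5097\right) \left(- \frac{1677118779}{55303}\right) = \frac{66357}{13} \left(- \frac{1677118779}{55303}\right) = - \frac{111288570818103}{718939}$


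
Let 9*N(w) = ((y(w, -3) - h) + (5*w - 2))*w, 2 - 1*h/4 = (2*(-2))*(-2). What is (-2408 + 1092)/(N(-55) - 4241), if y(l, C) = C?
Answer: 11844/24089 ≈ 0.49168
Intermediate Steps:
h = -24 (h = 8 - 4*2*(-2)*(-2) = 8 - (-16)*(-2) = 8 - 4*8 = 8 - 32 = -24)
N(w) = w*(19 + 5*w)/9 (N(w) = (((-3 - 1*(-24)) + (5*w - 2))*w)/9 = (((-3 + 24) + (-2 + 5*w))*w)/9 = ((21 + (-2 + 5*w))*w)/9 = ((19 + 5*w)*w)/9 = (w*(19 + 5*w))/9 = w*(19 + 5*w)/9)
(-2408 + 1092)/(N(-55) - 4241) = (-2408 + 1092)/((⅑)*(-55)*(19 + 5*(-55)) - 4241) = -1316/((⅑)*(-55)*(19 - 275) - 4241) = -1316/((⅑)*(-55)*(-256) - 4241) = -1316/(14080/9 - 4241) = -1316/(-24089/9) = -1316*(-9/24089) = 11844/24089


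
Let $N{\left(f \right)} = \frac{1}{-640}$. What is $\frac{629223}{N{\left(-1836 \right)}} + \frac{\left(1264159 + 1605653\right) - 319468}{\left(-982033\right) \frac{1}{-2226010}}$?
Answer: $- \frac{389790268982320}{982033} \approx -3.9692 \cdot 10^{8}$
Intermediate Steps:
$N{\left(f \right)} = - \frac{1}{640}$
$\frac{629223}{N{\left(-1836 \right)}} + \frac{\left(1264159 + 1605653\right) - 319468}{\left(-982033\right) \frac{1}{-2226010}} = \frac{629223}{- \frac{1}{640}} + \frac{\left(1264159 + 1605653\right) - 319468}{\left(-982033\right) \frac{1}{-2226010}} = 629223 \left(-640\right) + \frac{2869812 - 319468}{\left(-982033\right) \left(- \frac{1}{2226010}\right)} = -402702720 + \frac{2550344}{\frac{982033}{2226010}} = -402702720 + 2550344 \cdot \frac{2226010}{982033} = -402702720 + \frac{5677091247440}{982033} = - \frac{389790268982320}{982033}$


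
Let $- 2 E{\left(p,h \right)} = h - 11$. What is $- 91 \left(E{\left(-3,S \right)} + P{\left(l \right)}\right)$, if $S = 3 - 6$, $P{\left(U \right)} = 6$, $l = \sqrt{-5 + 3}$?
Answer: $-1183$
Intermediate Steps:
$l = i \sqrt{2}$ ($l = \sqrt{-2} = i \sqrt{2} \approx 1.4142 i$)
$S = -3$ ($S = 3 - 6 = -3$)
$E{\left(p,h \right)} = \frac{11}{2} - \frac{h}{2}$ ($E{\left(p,h \right)} = - \frac{h - 11}{2} = - \frac{-11 + h}{2} = \frac{11}{2} - \frac{h}{2}$)
$- 91 \left(E{\left(-3,S \right)} + P{\left(l \right)}\right) = - 91 \left(\left(\frac{11}{2} - - \frac{3}{2}\right) + 6\right) = - 91 \left(\left(\frac{11}{2} + \frac{3}{2}\right) + 6\right) = - 91 \left(7 + 6\right) = \left(-91\right) 13 = -1183$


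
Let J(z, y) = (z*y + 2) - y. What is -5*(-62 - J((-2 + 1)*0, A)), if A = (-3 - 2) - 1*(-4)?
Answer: 325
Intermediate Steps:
A = -1 (A = -5 + 4 = -1)
J(z, y) = 2 - y + y*z (J(z, y) = (y*z + 2) - y = (2 + y*z) - y = 2 - y + y*z)
-5*(-62 - J((-2 + 1)*0, A)) = -5*(-62 - (2 - 1*(-1) - (-2 + 1)*0)) = -5*(-62 - (2 + 1 - (-1)*0)) = -5*(-62 - (2 + 1 - 1*0)) = -5*(-62 - (2 + 1 + 0)) = -5*(-62 - 1*3) = -5*(-62 - 3) = -5*(-65) = 325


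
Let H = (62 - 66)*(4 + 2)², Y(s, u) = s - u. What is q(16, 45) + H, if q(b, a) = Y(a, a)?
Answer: -144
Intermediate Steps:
H = -144 (H = -4*6² = -4*36 = -144)
q(b, a) = 0 (q(b, a) = a - a = 0)
q(16, 45) + H = 0 - 144 = -144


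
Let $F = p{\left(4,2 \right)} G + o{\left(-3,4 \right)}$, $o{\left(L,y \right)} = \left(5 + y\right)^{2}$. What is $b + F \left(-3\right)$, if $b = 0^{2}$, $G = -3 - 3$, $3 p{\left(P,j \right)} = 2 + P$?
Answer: $-207$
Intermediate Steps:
$p{\left(P,j \right)} = \frac{2}{3} + \frac{P}{3}$ ($p{\left(P,j \right)} = \frac{2 + P}{3} = \frac{2}{3} + \frac{P}{3}$)
$G = -6$
$b = 0$
$F = 69$ ($F = \left(\frac{2}{3} + \frac{1}{3} \cdot 4\right) \left(-6\right) + \left(5 + 4\right)^{2} = \left(\frac{2}{3} + \frac{4}{3}\right) \left(-6\right) + 9^{2} = 2 \left(-6\right) + 81 = -12 + 81 = 69$)
$b + F \left(-3\right) = 0 + 69 \left(-3\right) = 0 - 207 = -207$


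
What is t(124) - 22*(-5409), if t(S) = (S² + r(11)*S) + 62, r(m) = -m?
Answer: 133072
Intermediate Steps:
t(S) = 62 + S² - 11*S (t(S) = (S² + (-1*11)*S) + 62 = (S² - 11*S) + 62 = 62 + S² - 11*S)
t(124) - 22*(-5409) = (62 + 124² - 11*124) - 22*(-5409) = (62 + 15376 - 1364) - 1*(-118998) = 14074 + 118998 = 133072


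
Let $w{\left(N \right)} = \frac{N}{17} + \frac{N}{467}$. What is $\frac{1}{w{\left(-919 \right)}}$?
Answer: $- \frac{7939}{444796} \approx -0.017849$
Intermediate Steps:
$w{\left(N \right)} = \frac{484 N}{7939}$ ($w{\left(N \right)} = N \frac{1}{17} + N \frac{1}{467} = \frac{N}{17} + \frac{N}{467} = \frac{484 N}{7939}$)
$\frac{1}{w{\left(-919 \right)}} = \frac{1}{\frac{484}{7939} \left(-919\right)} = \frac{1}{- \frac{444796}{7939}} = - \frac{7939}{444796}$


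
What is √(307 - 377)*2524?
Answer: 2524*I*√70 ≈ 21117.0*I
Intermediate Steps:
√(307 - 377)*2524 = √(-70)*2524 = (I*√70)*2524 = 2524*I*√70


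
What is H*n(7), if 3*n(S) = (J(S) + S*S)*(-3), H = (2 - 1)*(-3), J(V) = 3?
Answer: 156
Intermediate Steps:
H = -3 (H = 1*(-3) = -3)
n(S) = -3 - S**2 (n(S) = ((3 + S*S)*(-3))/3 = ((3 + S**2)*(-3))/3 = (-9 - 3*S**2)/3 = -3 - S**2)
H*n(7) = -3*(-3 - 1*7**2) = -3*(-3 - 1*49) = -3*(-3 - 49) = -3*(-52) = 156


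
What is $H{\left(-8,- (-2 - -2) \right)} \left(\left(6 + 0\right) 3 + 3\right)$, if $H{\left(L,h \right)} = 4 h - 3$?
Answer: $-63$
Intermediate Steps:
$H{\left(L,h \right)} = -3 + 4 h$
$H{\left(-8,- (-2 - -2) \right)} \left(\left(6 + 0\right) 3 + 3\right) = \left(-3 + 4 \left(- (-2 - -2)\right)\right) \left(\left(6 + 0\right) 3 + 3\right) = \left(-3 + 4 \left(- (-2 + 2)\right)\right) \left(6 \cdot 3 + 3\right) = \left(-3 + 4 \left(\left(-1\right) 0\right)\right) \left(18 + 3\right) = \left(-3 + 4 \cdot 0\right) 21 = \left(-3 + 0\right) 21 = \left(-3\right) 21 = -63$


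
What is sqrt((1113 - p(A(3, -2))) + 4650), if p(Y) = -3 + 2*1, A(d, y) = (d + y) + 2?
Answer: 2*sqrt(1441) ≈ 75.921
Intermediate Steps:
A(d, y) = 2 + d + y
p(Y) = -1 (p(Y) = -3 + 2 = -1)
sqrt((1113 - p(A(3, -2))) + 4650) = sqrt((1113 - 1*(-1)) + 4650) = sqrt((1113 + 1) + 4650) = sqrt(1114 + 4650) = sqrt(5764) = 2*sqrt(1441)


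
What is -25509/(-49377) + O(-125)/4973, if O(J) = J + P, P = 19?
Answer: 40540765/81850607 ≈ 0.49530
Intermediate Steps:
O(J) = 19 + J (O(J) = J + 19 = 19 + J)
-25509/(-49377) + O(-125)/4973 = -25509/(-49377) + (19 - 125)/4973 = -25509*(-1/49377) - 106*1/4973 = 8503/16459 - 106/4973 = 40540765/81850607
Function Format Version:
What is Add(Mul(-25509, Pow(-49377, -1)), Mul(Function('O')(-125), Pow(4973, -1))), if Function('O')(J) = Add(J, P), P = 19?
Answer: Rational(40540765, 81850607) ≈ 0.49530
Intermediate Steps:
Function('O')(J) = Add(19, J) (Function('O')(J) = Add(J, 19) = Add(19, J))
Add(Mul(-25509, Pow(-49377, -1)), Mul(Function('O')(-125), Pow(4973, -1))) = Add(Mul(-25509, Pow(-49377, -1)), Mul(Add(19, -125), Pow(4973, -1))) = Add(Mul(-25509, Rational(-1, 49377)), Mul(-106, Rational(1, 4973))) = Add(Rational(8503, 16459), Rational(-106, 4973)) = Rational(40540765, 81850607)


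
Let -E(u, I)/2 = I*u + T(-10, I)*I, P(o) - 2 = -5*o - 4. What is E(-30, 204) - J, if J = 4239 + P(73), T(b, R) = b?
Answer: 12448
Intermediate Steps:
P(o) = -2 - 5*o (P(o) = 2 + (-5*o - 4) = 2 + (-4 - 5*o) = -2 - 5*o)
E(u, I) = 20*I - 2*I*u (E(u, I) = -2*(I*u - 10*I) = -2*(-10*I + I*u) = 20*I - 2*I*u)
J = 3872 (J = 4239 + (-2 - 5*73) = 4239 + (-2 - 365) = 4239 - 367 = 3872)
E(-30, 204) - J = 2*204*(10 - 1*(-30)) - 1*3872 = 2*204*(10 + 30) - 3872 = 2*204*40 - 3872 = 16320 - 3872 = 12448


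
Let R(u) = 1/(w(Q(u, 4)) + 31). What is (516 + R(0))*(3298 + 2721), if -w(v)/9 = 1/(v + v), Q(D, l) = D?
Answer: 3105804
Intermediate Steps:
w(v) = -9/(2*v) (w(v) = -9/(v + v) = -9*1/(2*v) = -9/(2*v))
R(u) = 1/(31 - 9/(2*u)) (R(u) = 1/(-9/(2*u) + 31) = 1/(31 - 9/(2*u)))
(516 + R(0))*(3298 + 2721) = (516 + 2*0/(-9 + 62*0))*(3298 + 2721) = (516 + 2*0/(-9 + 0))*6019 = (516 + 2*0/(-9))*6019 = (516 + 2*0*(-⅑))*6019 = (516 + 0)*6019 = 516*6019 = 3105804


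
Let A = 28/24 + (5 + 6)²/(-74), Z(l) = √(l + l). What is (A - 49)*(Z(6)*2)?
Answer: -21964*√3/111 ≈ -342.73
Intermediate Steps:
Z(l) = √2*√l (Z(l) = √(2*l) = √2*√l)
A = -52/111 (A = 28*(1/24) + 11²*(-1/74) = 7/6 + 121*(-1/74) = 7/6 - 121/74 = -52/111 ≈ -0.46847)
(A - 49)*(Z(6)*2) = (-52/111 - 49)*((√2*√6)*2) = -5491*2*√3*2/111 = -21964*√3/111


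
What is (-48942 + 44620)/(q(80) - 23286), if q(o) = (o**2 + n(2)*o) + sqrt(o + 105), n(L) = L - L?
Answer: 72981292/285136811 + 4322*sqrt(185)/285136811 ≈ 0.25616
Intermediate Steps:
n(L) = 0
q(o) = o**2 + sqrt(105 + o) (q(o) = (o**2 + 0*o) + sqrt(o + 105) = (o**2 + 0) + sqrt(105 + o) = o**2 + sqrt(105 + o))
(-48942 + 44620)/(q(80) - 23286) = (-48942 + 44620)/((80**2 + sqrt(105 + 80)) - 23286) = -4322/((6400 + sqrt(185)) - 23286) = -4322/(-16886 + sqrt(185))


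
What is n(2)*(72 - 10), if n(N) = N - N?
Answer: 0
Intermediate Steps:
n(N) = 0
n(2)*(72 - 10) = 0*(72 - 10) = 0*62 = 0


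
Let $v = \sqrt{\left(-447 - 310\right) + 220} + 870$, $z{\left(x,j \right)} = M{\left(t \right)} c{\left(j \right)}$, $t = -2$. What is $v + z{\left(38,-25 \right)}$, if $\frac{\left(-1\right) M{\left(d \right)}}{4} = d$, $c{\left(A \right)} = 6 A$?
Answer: $-330 + i \sqrt{537} \approx -330.0 + 23.173 i$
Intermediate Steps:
$M{\left(d \right)} = - 4 d$
$z{\left(x,j \right)} = 48 j$ ($z{\left(x,j \right)} = \left(-4\right) \left(-2\right) 6 j = 8 \cdot 6 j = 48 j$)
$v = 870 + i \sqrt{537}$ ($v = \sqrt{-757 + 220} + 870 = \sqrt{-537} + 870 = i \sqrt{537} + 870 = 870 + i \sqrt{537} \approx 870.0 + 23.173 i$)
$v + z{\left(38,-25 \right)} = \left(870 + i \sqrt{537}\right) + 48 \left(-25\right) = \left(870 + i \sqrt{537}\right) - 1200 = -330 + i \sqrt{537}$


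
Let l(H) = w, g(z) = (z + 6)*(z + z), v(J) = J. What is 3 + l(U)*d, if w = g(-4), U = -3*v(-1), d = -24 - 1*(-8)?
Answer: 259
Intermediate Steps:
d = -16 (d = -24 + 8 = -16)
g(z) = 2*z*(6 + z) (g(z) = (6 + z)*(2*z) = 2*z*(6 + z))
U = 3 (U = -3*(-1) = 3)
w = -16 (w = 2*(-4)*(6 - 4) = 2*(-4)*2 = -16)
l(H) = -16
3 + l(U)*d = 3 - 16*(-16) = 3 + 256 = 259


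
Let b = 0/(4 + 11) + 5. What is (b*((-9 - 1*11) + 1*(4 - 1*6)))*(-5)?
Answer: 550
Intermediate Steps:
b = 5 (b = 0/15 + 5 = 0*(1/15) + 5 = 0 + 5 = 5)
(b*((-9 - 1*11) + 1*(4 - 1*6)))*(-5) = (5*((-9 - 1*11) + 1*(4 - 1*6)))*(-5) = (5*((-9 - 11) + 1*(4 - 6)))*(-5) = (5*(-20 + 1*(-2)))*(-5) = (5*(-20 - 2))*(-5) = (5*(-22))*(-5) = -110*(-5) = 550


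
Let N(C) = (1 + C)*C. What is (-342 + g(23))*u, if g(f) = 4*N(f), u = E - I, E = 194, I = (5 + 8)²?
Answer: 46650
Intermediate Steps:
I = 169 (I = 13² = 169)
N(C) = C*(1 + C)
u = 25 (u = 194 - 1*169 = 194 - 169 = 25)
g(f) = 4*f*(1 + f) (g(f) = 4*(f*(1 + f)) = 4*f*(1 + f))
(-342 + g(23))*u = (-342 + 4*23*(1 + 23))*25 = (-342 + 4*23*24)*25 = (-342 + 2208)*25 = 1866*25 = 46650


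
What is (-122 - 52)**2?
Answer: 30276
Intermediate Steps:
(-122 - 52)**2 = (-174)**2 = 30276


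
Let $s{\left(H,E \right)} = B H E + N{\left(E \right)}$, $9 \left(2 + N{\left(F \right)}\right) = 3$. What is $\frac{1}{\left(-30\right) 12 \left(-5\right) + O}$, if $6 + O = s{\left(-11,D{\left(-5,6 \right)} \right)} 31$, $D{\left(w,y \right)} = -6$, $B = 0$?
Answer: $\frac{3}{5227} \approx 0.00057394$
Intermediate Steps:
$N{\left(F \right)} = - \frac{5}{3}$ ($N{\left(F \right)} = -2 + \frac{1}{9} \cdot 3 = -2 + \frac{1}{3} = - \frac{5}{3}$)
$s{\left(H,E \right)} = - \frac{5}{3}$ ($s{\left(H,E \right)} = 0 H E - \frac{5}{3} = 0 E - \frac{5}{3} = 0 - \frac{5}{3} = - \frac{5}{3}$)
$O = - \frac{173}{3}$ ($O = -6 - \frac{155}{3} = - \frac{173}{3} \approx -57.667$)
$\frac{1}{\left(-30\right) 12 \left(-5\right) + O} = \frac{1}{\left(-30\right) 12 \left(-5\right) - \frac{173}{3}} = \frac{1}{\left(-360\right) \left(-5\right) - \frac{173}{3}} = \frac{1}{1800 - \frac{173}{3}} = \frac{1}{\frac{5227}{3}} = \frac{3}{5227}$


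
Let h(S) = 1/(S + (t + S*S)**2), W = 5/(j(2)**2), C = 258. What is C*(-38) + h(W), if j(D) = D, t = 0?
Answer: -9264524/945 ≈ -9803.7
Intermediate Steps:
W = 5/4 (W = 5/(2**2) = 5/4 ≈ 1.2500)
h(S) = 1/(S + S**4) (h(S) = 1/(S + (0 + S*S)**2) = 1/(S + (0 + S**2)**2) = 1/(S + (S**2)**2) = 1/(S + S**4))
C*(-38) + h(W) = 258*(-38) + 1/(5/4 + (5/4)**4) = -9804 + 1/(5/4 + 625/256) = -9804 + 1/(945/256) = -9804 + 256/945 = -9264524/945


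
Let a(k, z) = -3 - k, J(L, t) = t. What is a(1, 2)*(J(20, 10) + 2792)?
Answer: -11208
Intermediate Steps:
a(1, 2)*(J(20, 10) + 2792) = (-3 - 1*1)*(10 + 2792) = (-3 - 1)*2802 = -4*2802 = -11208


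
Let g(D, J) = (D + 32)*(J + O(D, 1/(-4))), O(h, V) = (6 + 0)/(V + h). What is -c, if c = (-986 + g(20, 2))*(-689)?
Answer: -47148270/79 ≈ -5.9681e+5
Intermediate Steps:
O(h, V) = 6/(V + h)
g(D, J) = (32 + D)*(J + 6/(-¼ + D)) (g(D, J) = (D + 32)*(J + 6/(1/(-4) + D)) = (32 + D)*(J + 6/(1*(-¼) + D)) = (32 + D)*(J + 6/(-¼ + D)))
c = 47148270/79 (c = (-986 + (768 + 24*20 + 2*(-1 + 4*20)*(32 + 20))/(-1 + 4*20))*(-689) = (-986 + (768 + 480 + 2*(-1 + 80)*52)/(-1 + 80))*(-689) = (-986 + (768 + 480 + 2*79*52)/79)*(-689) = (-986 + (768 + 480 + 8216)/79)*(-689) = (-986 + (1/79)*9464)*(-689) = (-986 + 9464/79)*(-689) = -68430/79*(-689) = 47148270/79 ≈ 5.9681e+5)
-c = -1*47148270/79 = -47148270/79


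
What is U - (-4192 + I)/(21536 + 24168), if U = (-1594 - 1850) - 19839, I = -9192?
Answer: -133014106/5713 ≈ -23283.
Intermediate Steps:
U = -23283 (U = -3444 - 19839 = -23283)
U - (-4192 + I)/(21536 + 24168) = -23283 - (-4192 - 9192)/(21536 + 24168) = -23283 - (-13384)/45704 = -23283 - 1*(-1673/5713) = -23283 + 1673/5713 = -133014106/5713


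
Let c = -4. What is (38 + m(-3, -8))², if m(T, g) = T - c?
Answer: 1521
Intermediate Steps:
m(T, g) = 4 + T (m(T, g) = T - 1*(-4) = T + 4 = 4 + T)
(38 + m(-3, -8))² = (38 + (4 - 3))² = (38 + 1)² = 39² = 1521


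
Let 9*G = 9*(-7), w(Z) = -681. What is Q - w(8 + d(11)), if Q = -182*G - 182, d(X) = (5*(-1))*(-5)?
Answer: 1773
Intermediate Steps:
d(X) = 25 (d(X) = -5*(-5) = 25)
G = -7 (G = (9*(-7))/9 = (1/9)*(-63) = -7)
Q = 1092 (Q = -182*(-7) - 182 = 1274 - 182 = 1092)
Q - w(8 + d(11)) = 1092 - 1*(-681) = 1092 + 681 = 1773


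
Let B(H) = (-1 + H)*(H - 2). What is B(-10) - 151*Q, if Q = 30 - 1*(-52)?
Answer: -12250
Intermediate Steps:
Q = 82 (Q = 30 + 52 = 82)
B(H) = (-1 + H)*(-2 + H)
B(-10) - 151*Q = (2 + (-10)² - 3*(-10)) - 151*82 = (2 + 100 + 30) - 12382 = 132 - 12382 = -12250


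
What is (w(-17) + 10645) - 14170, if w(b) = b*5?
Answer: -3610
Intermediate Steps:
w(b) = 5*b
(w(-17) + 10645) - 14170 = (5*(-17) + 10645) - 14170 = (-85 + 10645) - 14170 = 10560 - 14170 = -3610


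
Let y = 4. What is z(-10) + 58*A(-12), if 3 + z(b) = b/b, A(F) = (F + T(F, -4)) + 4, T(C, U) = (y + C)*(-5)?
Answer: 1854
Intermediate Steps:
T(C, U) = -20 - 5*C (T(C, U) = (4 + C)*(-5) = -20 - 5*C)
A(F) = -16 - 4*F (A(F) = (F + (-20 - 5*F)) + 4 = (-20 - 4*F) + 4 = -16 - 4*F)
z(b) = -2 (z(b) = -3 + b/b = -3 + 1 = -2)
z(-10) + 58*A(-12) = -2 + 58*(-16 - 4*(-12)) = -2 + 58*(-16 + 48) = -2 + 58*32 = -2 + 1856 = 1854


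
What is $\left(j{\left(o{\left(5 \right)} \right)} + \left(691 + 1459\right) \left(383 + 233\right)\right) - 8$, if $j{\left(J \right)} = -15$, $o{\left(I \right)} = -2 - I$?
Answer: $1324377$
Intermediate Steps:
$\left(j{\left(o{\left(5 \right)} \right)} + \left(691 + 1459\right) \left(383 + 233\right)\right) - 8 = \left(-15 + \left(691 + 1459\right) \left(383 + 233\right)\right) - 8 = \left(-15 + 2150 \cdot 616\right) - 8 = \left(-15 + 1324400\right) - 8 = 1324385 - 8 = 1324377$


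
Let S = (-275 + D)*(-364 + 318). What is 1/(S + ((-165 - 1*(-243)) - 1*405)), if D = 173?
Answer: 1/4365 ≈ 0.00022910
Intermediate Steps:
S = 4692 (S = (-275 + 173)*(-364 + 318) = -102*(-46) = 4692)
1/(S + ((-165 - 1*(-243)) - 1*405)) = 1/(4692 + ((-165 - 1*(-243)) - 1*405)) = 1/(4692 + ((-165 + 243) - 405)) = 1/(4692 + (78 - 405)) = 1/(4692 - 327) = 1/4365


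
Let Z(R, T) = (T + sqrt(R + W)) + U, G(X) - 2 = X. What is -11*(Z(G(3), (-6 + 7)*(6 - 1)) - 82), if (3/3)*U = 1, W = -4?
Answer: 825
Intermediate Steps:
G(X) = 2 + X
U = 1
Z(R, T) = 1 + T + sqrt(-4 + R) (Z(R, T) = (T + sqrt(R - 4)) + 1 = (T + sqrt(-4 + R)) + 1 = 1 + T + sqrt(-4 + R))
-11*(Z(G(3), (-6 + 7)*(6 - 1)) - 82) = -11*((1 + (-6 + 7)*(6 - 1) + sqrt(-4 + (2 + 3))) - 82) = -11*((1 + 1*5 + sqrt(-4 + 5)) - 82) = -11*((1 + 5 + sqrt(1)) - 82) = -11*((1 + 5 + 1) - 82) = -11*(7 - 82) = -11*(-75) = 825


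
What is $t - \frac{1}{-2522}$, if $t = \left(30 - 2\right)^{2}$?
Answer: $\frac{1977249}{2522} \approx 784.0$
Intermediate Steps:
$t = 784$ ($t = 28^{2} = 784$)
$t - \frac{1}{-2522} = 784 - \frac{1}{-2522} = 784 - - \frac{1}{2522} = 784 + \frac{1}{2522} = \frac{1977249}{2522}$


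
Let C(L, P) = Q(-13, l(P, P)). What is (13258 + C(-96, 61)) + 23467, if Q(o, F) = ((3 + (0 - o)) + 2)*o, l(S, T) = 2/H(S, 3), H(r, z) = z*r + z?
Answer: 36491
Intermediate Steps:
H(r, z) = z + r*z (H(r, z) = r*z + z = z + r*z)
l(S, T) = 2/(3 + 3*S) (l(S, T) = 2/((3*(1 + S))) = 2/(3 + 3*S))
Q(o, F) = o*(5 - o) (Q(o, F) = ((3 - o) + 2)*o = (5 - o)*o = o*(5 - o))
C(L, P) = -234 (C(L, P) = -13*(5 - 1*(-13)) = -13*(5 + 13) = -13*18 = -234)
(13258 + C(-96, 61)) + 23467 = (13258 - 234) + 23467 = 13024 + 23467 = 36491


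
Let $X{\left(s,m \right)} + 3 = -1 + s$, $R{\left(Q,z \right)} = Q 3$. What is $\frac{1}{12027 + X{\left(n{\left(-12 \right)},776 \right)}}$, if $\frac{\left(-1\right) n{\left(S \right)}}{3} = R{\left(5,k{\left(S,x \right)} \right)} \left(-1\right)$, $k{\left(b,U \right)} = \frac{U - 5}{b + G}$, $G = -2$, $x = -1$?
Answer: $\frac{1}{12068} \approx 8.2864 \cdot 10^{-5}$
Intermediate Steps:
$k{\left(b,U \right)} = \frac{-5 + U}{-2 + b}$ ($k{\left(b,U \right)} = \frac{U - 5}{b - 2} = \frac{-5 + U}{-2 + b}$)
$R{\left(Q,z \right)} = 3 Q$
$n{\left(S \right)} = 45$ ($n{\left(S \right)} = - 3 \cdot 3 \cdot 5 \left(-1\right) = - 3 \cdot 15 \left(-1\right) = \left(-3\right) \left(-15\right) = 45$)
$X{\left(s,m \right)} = -4 + s$ ($X{\left(s,m \right)} = -3 + \left(-1 + s\right) = -4 + s$)
$\frac{1}{12027 + X{\left(n{\left(-12 \right)},776 \right)}} = \frac{1}{12027 + \left(-4 + 45\right)} = \frac{1}{12027 + 41} = \frac{1}{12068}$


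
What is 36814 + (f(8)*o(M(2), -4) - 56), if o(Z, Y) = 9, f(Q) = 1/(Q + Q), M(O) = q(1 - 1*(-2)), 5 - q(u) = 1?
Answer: 588137/16 ≈ 36759.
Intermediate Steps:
q(u) = 4 (q(u) = 5 - 1*1 = 5 - 1 = 4)
M(O) = 4
f(Q) = 1/(2*Q)
36814 + (f(8)*o(M(2), -4) - 56) = 36814 + (((½)/8)*9 - 56) = 36814 + (((½)*(⅛))*9 - 56) = 36814 + ((1/16)*9 - 56) = 36814 + (9/16 - 56) = 36814 - 887/16 = 588137/16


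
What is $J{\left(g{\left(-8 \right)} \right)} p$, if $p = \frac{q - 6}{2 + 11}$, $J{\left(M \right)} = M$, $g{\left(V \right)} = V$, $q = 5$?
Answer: $\frac{8}{13} \approx 0.61539$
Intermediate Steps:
$p = - \frac{1}{13}$ ($p = \frac{5 - 6}{2 + 11} = - \frac{1}{13} \approx -0.076923$)
$J{\left(g{\left(-8 \right)} \right)} p = \left(-8\right) \left(- \frac{1}{13}\right) = \frac{8}{13}$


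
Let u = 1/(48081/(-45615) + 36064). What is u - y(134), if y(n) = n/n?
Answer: -548321888/548337093 ≈ -0.99997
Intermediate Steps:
y(n) = 1
u = 15205/548337093 (u = 1/(48081*(-1/45615) + 36064) = 1/(-16027/15205 + 36064) = 1/(548337093/15205) = 15205/548337093 ≈ 2.7729e-5)
u - y(134) = 15205/548337093 - 1*1 = 15205/548337093 - 1 = -548321888/548337093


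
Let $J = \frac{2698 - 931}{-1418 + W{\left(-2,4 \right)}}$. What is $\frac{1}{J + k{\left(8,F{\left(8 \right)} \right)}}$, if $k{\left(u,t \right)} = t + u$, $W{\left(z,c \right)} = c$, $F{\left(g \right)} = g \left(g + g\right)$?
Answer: $\frac{1414}{190537} \approx 0.0074211$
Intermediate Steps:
$F{\left(g \right)} = 2 g^{2}$ ($F{\left(g \right)} = g 2 g = 2 g^{2}$)
$J = - \frac{1767}{1414}$ ($J = \frac{2698 - 931}{-1418 + 4} = \frac{1767}{-1414} = 1767 \left(- \frac{1}{1414}\right) = - \frac{1767}{1414} \approx -1.2496$)
$\frac{1}{J + k{\left(8,F{\left(8 \right)} \right)}} = \frac{1}{- \frac{1767}{1414} + \left(2 \cdot 8^{2} + 8\right)} = \frac{1}{- \frac{1767}{1414} + \left(2 \cdot 64 + 8\right)} = \frac{1}{- \frac{1767}{1414} + \left(128 + 8\right)} = \frac{1}{- \frac{1767}{1414} + 136} = \frac{1}{\frac{190537}{1414}} = \frac{1414}{190537}$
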